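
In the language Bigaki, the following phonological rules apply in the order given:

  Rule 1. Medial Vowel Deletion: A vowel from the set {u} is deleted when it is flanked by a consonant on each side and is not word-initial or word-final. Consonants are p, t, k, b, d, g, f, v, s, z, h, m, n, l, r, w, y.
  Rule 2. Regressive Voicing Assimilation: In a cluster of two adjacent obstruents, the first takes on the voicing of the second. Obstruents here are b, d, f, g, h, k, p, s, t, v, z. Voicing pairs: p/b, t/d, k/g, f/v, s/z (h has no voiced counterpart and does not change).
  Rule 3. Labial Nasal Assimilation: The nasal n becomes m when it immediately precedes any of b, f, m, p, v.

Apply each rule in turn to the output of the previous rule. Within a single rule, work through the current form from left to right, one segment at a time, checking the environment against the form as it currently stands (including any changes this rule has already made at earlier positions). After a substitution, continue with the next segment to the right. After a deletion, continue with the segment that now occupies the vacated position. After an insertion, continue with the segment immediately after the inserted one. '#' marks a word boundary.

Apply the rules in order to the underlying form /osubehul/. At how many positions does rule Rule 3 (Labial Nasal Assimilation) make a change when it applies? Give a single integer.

Rule 1 Medial Vowel Deletion: [osubehul] → [osbehl]
Rule 2 Regressive Voicing Assimilation: [osbehl] → [ozbehl]
Rule 3 Labial Nasal Assimilation: no change — [ozbehl]
Rule Rule 3 changed 0 position(s).

0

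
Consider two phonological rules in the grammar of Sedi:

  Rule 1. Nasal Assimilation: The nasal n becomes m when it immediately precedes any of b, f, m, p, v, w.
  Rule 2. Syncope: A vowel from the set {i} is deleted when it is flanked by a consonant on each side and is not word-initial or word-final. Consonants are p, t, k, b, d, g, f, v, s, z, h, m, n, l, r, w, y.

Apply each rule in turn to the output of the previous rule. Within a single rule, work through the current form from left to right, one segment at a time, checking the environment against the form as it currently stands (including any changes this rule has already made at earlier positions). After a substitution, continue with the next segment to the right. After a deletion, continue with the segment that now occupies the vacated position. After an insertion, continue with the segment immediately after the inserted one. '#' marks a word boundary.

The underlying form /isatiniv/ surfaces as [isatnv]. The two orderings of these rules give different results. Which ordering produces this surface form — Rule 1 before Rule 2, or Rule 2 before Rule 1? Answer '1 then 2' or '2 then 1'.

Order 1 then 2:
  1 Nasal Assimilation: no change — [isatiniv]
  2 Syncope: [isatiniv] → [isatnv]
  result: [isatnv]
Order 2 then 1:
  2 Syncope: [isatiniv] → [isatnv]
  1 Nasal Assimilation: [isatnv] → [isatmv]
  result: [isatmv]

1 then 2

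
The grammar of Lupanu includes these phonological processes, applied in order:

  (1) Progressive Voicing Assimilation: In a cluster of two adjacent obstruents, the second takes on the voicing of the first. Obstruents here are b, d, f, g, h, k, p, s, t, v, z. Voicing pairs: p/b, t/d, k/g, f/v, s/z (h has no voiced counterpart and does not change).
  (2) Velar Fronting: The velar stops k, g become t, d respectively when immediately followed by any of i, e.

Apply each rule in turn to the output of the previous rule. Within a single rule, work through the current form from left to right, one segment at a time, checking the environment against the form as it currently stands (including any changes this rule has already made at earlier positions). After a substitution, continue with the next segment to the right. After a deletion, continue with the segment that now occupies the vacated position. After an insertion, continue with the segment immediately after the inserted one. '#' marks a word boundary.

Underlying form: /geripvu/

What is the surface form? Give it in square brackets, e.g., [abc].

[deripfu]

(1) Progressive Voicing Assimilation: [geripvu] → [geripfu]
(2) Velar Fronting: [geripfu] → [deripfu]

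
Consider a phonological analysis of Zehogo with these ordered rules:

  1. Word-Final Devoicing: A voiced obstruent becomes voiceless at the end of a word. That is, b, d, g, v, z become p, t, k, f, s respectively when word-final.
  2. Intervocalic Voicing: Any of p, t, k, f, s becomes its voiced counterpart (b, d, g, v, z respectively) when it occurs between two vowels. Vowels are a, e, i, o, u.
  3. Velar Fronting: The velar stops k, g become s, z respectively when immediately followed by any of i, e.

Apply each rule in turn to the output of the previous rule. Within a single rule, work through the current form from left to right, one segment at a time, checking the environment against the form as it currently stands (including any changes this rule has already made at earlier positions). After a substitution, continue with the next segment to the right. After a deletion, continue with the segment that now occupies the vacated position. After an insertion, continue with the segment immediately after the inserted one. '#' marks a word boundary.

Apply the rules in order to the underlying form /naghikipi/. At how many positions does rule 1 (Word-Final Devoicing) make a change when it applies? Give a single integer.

1 Word-Final Devoicing: no change — [naghikipi]
2 Intervocalic Voicing: [naghikipi] → [naghigibi]
3 Velar Fronting: [naghigibi] → [naghizibi]
Rule 1 changed 0 position(s).

0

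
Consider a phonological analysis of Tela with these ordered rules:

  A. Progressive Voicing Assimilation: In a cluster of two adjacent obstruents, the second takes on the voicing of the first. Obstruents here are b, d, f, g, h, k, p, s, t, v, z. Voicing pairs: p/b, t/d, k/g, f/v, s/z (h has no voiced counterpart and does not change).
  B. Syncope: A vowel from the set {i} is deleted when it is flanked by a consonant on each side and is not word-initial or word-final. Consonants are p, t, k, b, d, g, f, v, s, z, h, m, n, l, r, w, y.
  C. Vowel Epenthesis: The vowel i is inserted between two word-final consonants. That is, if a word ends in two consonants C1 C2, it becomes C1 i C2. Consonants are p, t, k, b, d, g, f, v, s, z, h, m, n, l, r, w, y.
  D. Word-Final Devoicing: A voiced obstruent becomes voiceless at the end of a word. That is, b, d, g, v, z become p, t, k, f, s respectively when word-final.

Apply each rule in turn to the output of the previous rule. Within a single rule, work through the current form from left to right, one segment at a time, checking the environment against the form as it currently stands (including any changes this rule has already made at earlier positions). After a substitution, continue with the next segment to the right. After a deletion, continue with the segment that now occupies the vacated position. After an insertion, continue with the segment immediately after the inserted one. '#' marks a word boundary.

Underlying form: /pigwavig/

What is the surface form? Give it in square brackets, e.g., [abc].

[pgwavik]

A Progressive Voicing Assimilation: no change — [pigwavig]
B Syncope: [pigwavig] → [pgwavg]
C Vowel Epenthesis: [pgwavg] → [pgwavig]
D Word-Final Devoicing: [pgwavig] → [pgwavik]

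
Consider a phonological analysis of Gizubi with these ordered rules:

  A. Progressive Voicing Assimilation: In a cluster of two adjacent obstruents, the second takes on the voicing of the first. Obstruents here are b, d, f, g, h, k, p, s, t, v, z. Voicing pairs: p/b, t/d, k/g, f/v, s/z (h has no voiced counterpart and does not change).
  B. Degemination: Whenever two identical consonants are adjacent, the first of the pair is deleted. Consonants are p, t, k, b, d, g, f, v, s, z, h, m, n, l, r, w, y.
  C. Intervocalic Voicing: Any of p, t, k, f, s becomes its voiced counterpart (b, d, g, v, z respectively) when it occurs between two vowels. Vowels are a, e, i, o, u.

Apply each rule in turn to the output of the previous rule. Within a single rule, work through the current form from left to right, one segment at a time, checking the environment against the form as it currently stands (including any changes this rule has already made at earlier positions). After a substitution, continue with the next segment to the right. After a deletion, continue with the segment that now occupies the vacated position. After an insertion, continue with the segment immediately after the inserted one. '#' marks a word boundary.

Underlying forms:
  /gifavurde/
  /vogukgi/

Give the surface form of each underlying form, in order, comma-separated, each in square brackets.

/gifavurde/:
  A Progressive Voicing Assimilation: no change — [gifavurde]
  B Degemination: no change — [gifavurde]
  C Intervocalic Voicing: [gifavurde] → [givavurde]
/vogukgi/:
  A Progressive Voicing Assimilation: [vogukgi] → [vogukki]
  B Degemination: [vogukki] → [voguki]
  C Intervocalic Voicing: [voguki] → [vogugi]

[givavurde], [vogugi]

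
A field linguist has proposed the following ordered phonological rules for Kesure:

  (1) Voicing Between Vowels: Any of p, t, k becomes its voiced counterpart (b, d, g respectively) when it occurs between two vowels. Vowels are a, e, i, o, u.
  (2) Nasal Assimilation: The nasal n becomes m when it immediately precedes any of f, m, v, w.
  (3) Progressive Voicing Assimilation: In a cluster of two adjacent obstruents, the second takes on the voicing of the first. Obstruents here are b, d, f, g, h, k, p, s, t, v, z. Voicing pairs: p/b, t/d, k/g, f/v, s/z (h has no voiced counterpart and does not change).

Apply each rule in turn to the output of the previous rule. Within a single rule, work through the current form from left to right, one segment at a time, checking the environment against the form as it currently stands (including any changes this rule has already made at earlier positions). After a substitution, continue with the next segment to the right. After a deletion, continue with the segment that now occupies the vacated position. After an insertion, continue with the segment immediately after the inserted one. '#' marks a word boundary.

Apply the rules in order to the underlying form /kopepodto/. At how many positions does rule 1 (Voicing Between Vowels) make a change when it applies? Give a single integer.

(1) Voicing Between Vowels: [kopepodto] → [kobebodto]
(2) Nasal Assimilation: no change — [kobebodto]
(3) Progressive Voicing Assimilation: [kobebodto] → [kobeboddo]
Rule 1 changed 2 position(s).

2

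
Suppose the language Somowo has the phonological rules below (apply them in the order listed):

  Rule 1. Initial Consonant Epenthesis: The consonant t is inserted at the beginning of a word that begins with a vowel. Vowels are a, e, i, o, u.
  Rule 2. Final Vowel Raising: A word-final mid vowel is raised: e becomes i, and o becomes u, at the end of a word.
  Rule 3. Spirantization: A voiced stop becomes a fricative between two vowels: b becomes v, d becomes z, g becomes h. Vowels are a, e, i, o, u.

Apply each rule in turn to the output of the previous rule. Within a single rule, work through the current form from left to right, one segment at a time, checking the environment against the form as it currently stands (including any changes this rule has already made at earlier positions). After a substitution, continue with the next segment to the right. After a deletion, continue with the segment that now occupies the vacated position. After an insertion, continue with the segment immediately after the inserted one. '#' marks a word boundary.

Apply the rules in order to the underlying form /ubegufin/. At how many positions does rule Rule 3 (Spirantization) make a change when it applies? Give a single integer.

2

Rule 1 Initial Consonant Epenthesis: [ubegufin] → [tubegufin]
Rule 2 Final Vowel Raising: no change — [tubegufin]
Rule 3 Spirantization: [tubegufin] → [tuvehufin]
Rule Rule 3 changed 2 position(s).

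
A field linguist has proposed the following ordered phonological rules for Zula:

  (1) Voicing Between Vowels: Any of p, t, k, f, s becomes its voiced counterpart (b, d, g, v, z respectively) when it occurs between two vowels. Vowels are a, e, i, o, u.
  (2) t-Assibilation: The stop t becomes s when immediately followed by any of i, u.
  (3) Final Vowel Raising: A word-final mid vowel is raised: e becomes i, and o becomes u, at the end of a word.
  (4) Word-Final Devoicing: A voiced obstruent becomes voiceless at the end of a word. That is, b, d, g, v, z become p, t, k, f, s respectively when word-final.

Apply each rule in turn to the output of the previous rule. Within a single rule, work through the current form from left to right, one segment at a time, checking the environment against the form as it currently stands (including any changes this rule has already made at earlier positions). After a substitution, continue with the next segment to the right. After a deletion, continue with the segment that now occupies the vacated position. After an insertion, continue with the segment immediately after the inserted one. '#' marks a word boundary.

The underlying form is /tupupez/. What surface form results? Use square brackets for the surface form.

[sububes]

(1) Voicing Between Vowels: [tupupez] → [tububez]
(2) t-Assibilation: [tububez] → [sububez]
(3) Final Vowel Raising: no change — [sububez]
(4) Word-Final Devoicing: [sububez] → [sububes]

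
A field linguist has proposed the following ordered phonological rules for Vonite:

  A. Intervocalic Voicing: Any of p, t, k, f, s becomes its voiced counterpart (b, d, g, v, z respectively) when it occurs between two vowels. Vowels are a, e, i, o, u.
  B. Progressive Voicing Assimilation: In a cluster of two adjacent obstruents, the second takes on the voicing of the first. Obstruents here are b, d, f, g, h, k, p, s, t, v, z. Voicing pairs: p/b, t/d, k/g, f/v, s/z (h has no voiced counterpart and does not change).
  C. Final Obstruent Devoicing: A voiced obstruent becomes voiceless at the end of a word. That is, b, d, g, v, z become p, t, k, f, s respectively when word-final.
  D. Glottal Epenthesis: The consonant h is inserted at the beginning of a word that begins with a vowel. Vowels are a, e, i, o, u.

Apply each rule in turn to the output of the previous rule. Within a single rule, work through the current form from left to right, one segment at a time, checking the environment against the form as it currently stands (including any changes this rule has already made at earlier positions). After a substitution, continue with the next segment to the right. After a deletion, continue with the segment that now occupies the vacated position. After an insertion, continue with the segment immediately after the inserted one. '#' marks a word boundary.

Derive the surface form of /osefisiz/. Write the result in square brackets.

A Intervocalic Voicing: [osefisiz] → [ozeviziz]
B Progressive Voicing Assimilation: no change — [ozeviziz]
C Final Obstruent Devoicing: [ozeviziz] → [ozevizis]
D Glottal Epenthesis: [ozevizis] → [hozevizis]

[hozevizis]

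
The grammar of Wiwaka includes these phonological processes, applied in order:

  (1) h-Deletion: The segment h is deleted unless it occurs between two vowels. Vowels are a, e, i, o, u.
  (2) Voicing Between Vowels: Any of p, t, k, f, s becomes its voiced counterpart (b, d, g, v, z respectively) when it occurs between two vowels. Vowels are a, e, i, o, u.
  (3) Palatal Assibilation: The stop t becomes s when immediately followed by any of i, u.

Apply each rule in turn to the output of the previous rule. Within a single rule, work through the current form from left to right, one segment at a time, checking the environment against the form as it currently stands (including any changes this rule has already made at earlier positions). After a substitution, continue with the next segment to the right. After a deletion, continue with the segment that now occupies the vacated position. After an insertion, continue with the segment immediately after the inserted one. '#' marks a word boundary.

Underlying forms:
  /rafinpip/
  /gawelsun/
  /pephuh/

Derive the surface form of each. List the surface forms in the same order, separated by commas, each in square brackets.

/rafinpip/:
  (1) h-Deletion: no change — [rafinpip]
  (2) Voicing Between Vowels: [rafinpip] → [ravinpip]
  (3) Palatal Assibilation: no change — [ravinpip]
/gawelsun/:
  (1) h-Deletion: no change — [gawelsun]
  (2) Voicing Between Vowels: no change — [gawelsun]
  (3) Palatal Assibilation: no change — [gawelsun]
/pephuh/:
  (1) h-Deletion: [pephuh] → [pepu]
  (2) Voicing Between Vowels: [pepu] → [pebu]
  (3) Palatal Assibilation: no change — [pebu]

[ravinpip], [gawelsun], [pebu]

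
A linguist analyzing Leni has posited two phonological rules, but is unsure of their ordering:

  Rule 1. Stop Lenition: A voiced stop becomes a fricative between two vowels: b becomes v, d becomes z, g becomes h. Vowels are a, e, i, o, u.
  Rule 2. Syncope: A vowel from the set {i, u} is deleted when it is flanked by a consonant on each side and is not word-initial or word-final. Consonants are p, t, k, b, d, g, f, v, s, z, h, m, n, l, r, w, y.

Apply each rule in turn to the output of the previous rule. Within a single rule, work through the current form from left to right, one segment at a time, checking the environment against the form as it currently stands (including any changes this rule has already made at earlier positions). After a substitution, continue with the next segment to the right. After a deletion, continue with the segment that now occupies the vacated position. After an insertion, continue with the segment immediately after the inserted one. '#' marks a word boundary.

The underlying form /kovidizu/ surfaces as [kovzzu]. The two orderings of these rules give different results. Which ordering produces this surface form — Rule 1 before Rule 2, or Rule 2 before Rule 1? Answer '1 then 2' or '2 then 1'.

1 then 2

Order 1 then 2:
  1 Stop Lenition: [kovidizu] → [kovizizu]
  2 Syncope: [kovizizu] → [kovzzu]
  result: [kovzzu]
Order 2 then 1:
  2 Syncope: [kovidizu] → [kovdzu]
  1 Stop Lenition: no change — [kovdzu]
  result: [kovdzu]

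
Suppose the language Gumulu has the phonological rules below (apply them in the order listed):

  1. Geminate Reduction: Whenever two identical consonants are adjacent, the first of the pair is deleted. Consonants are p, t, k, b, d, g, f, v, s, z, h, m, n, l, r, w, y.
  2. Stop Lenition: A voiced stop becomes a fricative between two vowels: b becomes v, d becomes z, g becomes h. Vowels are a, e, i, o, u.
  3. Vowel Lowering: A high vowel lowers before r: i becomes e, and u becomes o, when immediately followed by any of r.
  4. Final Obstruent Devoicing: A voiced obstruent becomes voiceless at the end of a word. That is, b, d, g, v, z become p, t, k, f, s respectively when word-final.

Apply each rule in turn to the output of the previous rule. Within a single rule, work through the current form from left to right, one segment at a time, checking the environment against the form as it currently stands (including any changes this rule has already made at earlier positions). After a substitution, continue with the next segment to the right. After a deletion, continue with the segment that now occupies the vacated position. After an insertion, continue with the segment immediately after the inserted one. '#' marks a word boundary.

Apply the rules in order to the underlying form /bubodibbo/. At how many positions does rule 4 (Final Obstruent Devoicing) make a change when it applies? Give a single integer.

0

1 Geminate Reduction: [bubodibbo] → [bubodibo]
2 Stop Lenition: [bubodibo] → [buvozivo]
3 Vowel Lowering: no change — [buvozivo]
4 Final Obstruent Devoicing: no change — [buvozivo]
Rule 4 changed 0 position(s).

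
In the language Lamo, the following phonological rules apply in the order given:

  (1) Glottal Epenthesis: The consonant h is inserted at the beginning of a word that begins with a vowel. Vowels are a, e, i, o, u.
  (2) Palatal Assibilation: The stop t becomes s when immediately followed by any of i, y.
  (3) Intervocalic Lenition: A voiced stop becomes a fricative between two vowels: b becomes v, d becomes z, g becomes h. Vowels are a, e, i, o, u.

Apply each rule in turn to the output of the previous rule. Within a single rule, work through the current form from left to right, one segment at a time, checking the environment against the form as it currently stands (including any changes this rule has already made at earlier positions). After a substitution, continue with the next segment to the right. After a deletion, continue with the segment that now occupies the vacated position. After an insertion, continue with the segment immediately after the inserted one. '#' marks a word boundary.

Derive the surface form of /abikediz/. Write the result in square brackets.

[havikeziz]

(1) Glottal Epenthesis: [abikediz] → [habikediz]
(2) Palatal Assibilation: no change — [habikediz]
(3) Intervocalic Lenition: [habikediz] → [havikeziz]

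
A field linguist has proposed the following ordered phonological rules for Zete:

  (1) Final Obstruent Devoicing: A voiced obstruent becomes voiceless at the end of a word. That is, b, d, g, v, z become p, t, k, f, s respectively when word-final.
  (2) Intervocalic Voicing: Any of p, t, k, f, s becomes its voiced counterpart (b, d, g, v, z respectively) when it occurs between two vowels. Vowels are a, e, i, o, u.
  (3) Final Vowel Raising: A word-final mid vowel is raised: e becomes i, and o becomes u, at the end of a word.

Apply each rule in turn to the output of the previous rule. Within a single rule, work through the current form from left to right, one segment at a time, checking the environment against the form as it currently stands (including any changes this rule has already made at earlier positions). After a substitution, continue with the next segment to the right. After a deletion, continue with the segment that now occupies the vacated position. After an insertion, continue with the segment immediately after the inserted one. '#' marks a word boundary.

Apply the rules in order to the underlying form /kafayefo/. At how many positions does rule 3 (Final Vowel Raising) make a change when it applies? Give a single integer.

1

(1) Final Obstruent Devoicing: no change — [kafayefo]
(2) Intervocalic Voicing: [kafayefo] → [kavayevo]
(3) Final Vowel Raising: [kavayevo] → [kavayevu]
Rule 3 changed 1 position(s).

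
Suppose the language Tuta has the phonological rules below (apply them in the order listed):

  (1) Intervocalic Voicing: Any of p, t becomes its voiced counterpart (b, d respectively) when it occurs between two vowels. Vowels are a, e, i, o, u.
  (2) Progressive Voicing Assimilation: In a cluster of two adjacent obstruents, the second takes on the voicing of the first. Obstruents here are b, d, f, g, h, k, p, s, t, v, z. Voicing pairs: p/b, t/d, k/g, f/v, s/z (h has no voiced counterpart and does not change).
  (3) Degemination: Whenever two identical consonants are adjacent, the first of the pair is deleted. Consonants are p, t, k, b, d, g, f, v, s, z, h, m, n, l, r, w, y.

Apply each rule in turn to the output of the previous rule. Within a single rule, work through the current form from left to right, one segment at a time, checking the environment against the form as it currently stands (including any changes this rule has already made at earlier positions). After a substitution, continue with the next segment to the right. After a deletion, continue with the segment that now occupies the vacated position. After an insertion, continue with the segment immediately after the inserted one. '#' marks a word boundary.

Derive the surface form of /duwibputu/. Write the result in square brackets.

[duwibudu]

(1) Intervocalic Voicing: [duwibputu] → [duwibpudu]
(2) Progressive Voicing Assimilation: [duwibpudu] → [duwibbudu]
(3) Degemination: [duwibbudu] → [duwibudu]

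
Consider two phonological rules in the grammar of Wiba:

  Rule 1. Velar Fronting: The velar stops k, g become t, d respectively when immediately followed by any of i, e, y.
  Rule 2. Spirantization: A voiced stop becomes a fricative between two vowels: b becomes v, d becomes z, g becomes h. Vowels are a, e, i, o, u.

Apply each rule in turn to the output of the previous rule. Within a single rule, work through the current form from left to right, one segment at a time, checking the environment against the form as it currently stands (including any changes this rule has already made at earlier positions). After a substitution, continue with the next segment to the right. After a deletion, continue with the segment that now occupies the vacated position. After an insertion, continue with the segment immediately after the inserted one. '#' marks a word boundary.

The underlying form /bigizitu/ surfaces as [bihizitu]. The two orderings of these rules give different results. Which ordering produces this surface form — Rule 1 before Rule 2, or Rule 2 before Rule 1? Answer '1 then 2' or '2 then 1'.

2 then 1

Order 1 then 2:
  1 Velar Fronting: [bigizitu] → [bidizitu]
  2 Spirantization: [bidizitu] → [bizizitu]
  result: [bizizitu]
Order 2 then 1:
  2 Spirantization: [bigizitu] → [bihizitu]
  1 Velar Fronting: no change — [bihizitu]
  result: [bihizitu]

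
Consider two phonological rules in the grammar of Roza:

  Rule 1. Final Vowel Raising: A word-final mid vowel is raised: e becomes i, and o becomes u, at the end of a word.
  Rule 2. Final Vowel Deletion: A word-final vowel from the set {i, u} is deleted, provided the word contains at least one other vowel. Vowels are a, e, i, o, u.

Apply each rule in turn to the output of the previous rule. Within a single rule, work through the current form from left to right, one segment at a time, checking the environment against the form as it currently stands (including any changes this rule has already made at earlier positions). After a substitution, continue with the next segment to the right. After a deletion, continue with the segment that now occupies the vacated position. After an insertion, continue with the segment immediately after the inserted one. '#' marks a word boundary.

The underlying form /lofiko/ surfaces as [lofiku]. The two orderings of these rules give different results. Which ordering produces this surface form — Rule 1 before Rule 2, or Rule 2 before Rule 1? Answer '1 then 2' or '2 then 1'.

2 then 1

Order 1 then 2:
  1 Final Vowel Raising: [lofiko] → [lofiku]
  2 Final Vowel Deletion: [lofiku] → [lofik]
  result: [lofik]
Order 2 then 1:
  2 Final Vowel Deletion: no change — [lofiko]
  1 Final Vowel Raising: [lofiko] → [lofiku]
  result: [lofiku]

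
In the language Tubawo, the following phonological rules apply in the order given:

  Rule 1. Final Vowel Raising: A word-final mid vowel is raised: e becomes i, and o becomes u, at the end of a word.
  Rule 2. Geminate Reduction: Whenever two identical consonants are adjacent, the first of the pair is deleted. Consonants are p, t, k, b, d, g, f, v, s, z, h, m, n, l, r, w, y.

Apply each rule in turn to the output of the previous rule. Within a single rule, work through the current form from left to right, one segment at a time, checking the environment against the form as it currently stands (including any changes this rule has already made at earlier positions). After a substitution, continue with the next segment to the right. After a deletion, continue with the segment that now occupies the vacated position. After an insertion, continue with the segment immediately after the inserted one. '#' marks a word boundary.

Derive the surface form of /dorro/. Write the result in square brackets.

Rule 1 Final Vowel Raising: [dorro] → [dorru]
Rule 2 Geminate Reduction: [dorru] → [doru]

[doru]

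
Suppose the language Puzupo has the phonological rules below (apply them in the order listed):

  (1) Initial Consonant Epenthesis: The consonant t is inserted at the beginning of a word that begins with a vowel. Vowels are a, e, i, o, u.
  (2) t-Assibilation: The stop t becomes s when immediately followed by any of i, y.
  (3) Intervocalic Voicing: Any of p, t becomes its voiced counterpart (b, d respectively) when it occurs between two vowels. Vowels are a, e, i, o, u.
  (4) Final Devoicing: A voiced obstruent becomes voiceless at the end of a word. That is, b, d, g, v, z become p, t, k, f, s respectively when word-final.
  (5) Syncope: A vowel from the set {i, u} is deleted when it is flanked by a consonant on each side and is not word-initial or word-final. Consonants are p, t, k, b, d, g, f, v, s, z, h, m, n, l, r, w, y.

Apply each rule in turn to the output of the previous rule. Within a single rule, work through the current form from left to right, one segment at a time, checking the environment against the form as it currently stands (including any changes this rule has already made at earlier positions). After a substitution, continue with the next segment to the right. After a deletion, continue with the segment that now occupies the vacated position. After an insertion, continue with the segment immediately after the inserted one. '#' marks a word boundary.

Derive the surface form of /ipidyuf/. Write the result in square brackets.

(1) Initial Consonant Epenthesis: [ipidyuf] → [tipidyuf]
(2) t-Assibilation: [tipidyuf] → [sipidyuf]
(3) Intervocalic Voicing: [sipidyuf] → [sibidyuf]
(4) Final Devoicing: no change — [sibidyuf]
(5) Syncope: [sibidyuf] → [sbdyf]

[sbdyf]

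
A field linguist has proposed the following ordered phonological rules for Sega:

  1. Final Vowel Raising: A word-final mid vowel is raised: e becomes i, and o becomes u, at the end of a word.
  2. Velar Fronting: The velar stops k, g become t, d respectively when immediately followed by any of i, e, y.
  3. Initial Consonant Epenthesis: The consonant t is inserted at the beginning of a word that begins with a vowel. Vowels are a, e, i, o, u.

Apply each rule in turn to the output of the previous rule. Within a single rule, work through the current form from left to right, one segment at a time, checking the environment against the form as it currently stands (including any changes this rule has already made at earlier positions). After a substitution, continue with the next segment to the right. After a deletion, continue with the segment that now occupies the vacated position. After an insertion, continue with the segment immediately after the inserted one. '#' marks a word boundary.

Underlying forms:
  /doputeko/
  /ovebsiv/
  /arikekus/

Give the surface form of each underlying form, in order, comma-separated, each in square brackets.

[doputeku], [tovebsiv], [taritekus]

/doputeko/:
  1 Final Vowel Raising: [doputeko] → [doputeku]
  2 Velar Fronting: no change — [doputeku]
  3 Initial Consonant Epenthesis: no change — [doputeku]
/ovebsiv/:
  1 Final Vowel Raising: no change — [ovebsiv]
  2 Velar Fronting: no change — [ovebsiv]
  3 Initial Consonant Epenthesis: [ovebsiv] → [tovebsiv]
/arikekus/:
  1 Final Vowel Raising: no change — [arikekus]
  2 Velar Fronting: [arikekus] → [aritekus]
  3 Initial Consonant Epenthesis: [aritekus] → [taritekus]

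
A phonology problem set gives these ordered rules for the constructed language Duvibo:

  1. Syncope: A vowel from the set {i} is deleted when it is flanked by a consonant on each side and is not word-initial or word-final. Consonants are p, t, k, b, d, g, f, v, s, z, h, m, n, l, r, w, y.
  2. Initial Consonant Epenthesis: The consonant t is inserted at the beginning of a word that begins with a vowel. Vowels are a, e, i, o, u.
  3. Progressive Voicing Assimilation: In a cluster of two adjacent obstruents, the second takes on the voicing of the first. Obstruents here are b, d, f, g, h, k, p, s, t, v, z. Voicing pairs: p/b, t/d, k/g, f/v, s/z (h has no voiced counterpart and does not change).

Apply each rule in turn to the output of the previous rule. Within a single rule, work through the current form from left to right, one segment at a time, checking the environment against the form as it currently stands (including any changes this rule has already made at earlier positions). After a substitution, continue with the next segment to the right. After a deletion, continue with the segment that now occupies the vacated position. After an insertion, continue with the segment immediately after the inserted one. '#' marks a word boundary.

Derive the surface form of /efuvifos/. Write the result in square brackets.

[tefuvvos]

1 Syncope: [efuvifos] → [efuvfos]
2 Initial Consonant Epenthesis: [efuvfos] → [tefuvfos]
3 Progressive Voicing Assimilation: [tefuvfos] → [tefuvvos]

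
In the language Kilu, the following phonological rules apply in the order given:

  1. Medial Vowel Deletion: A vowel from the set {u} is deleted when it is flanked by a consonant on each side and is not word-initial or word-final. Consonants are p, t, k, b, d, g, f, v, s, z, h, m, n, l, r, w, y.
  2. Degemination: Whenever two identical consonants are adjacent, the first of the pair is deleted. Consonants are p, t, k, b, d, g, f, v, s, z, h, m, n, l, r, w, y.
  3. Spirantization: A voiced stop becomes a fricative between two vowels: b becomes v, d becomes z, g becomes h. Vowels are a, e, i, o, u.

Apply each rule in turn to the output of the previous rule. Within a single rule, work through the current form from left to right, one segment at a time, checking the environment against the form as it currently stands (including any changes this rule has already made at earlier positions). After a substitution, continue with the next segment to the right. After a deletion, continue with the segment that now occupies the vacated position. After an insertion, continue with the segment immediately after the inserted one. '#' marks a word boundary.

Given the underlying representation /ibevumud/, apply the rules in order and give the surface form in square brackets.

[ivevmd]

1 Medial Vowel Deletion: [ibevumud] → [ibevmd]
2 Degemination: no change — [ibevmd]
3 Spirantization: [ibevmd] → [ivevmd]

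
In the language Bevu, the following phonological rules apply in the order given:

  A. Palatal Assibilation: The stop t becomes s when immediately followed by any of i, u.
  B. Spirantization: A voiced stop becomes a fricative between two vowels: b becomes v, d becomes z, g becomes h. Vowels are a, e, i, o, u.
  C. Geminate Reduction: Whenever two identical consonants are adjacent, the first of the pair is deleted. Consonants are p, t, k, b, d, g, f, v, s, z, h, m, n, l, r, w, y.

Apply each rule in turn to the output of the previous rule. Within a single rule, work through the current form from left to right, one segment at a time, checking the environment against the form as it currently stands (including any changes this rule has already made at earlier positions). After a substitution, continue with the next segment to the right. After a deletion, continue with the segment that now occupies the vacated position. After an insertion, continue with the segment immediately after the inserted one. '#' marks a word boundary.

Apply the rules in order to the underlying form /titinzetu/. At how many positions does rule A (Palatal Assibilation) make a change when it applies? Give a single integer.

A Palatal Assibilation: [titinzetu] → [sisinzesu]
B Spirantization: no change — [sisinzesu]
C Geminate Reduction: no change — [sisinzesu]
Rule A changed 3 position(s).

3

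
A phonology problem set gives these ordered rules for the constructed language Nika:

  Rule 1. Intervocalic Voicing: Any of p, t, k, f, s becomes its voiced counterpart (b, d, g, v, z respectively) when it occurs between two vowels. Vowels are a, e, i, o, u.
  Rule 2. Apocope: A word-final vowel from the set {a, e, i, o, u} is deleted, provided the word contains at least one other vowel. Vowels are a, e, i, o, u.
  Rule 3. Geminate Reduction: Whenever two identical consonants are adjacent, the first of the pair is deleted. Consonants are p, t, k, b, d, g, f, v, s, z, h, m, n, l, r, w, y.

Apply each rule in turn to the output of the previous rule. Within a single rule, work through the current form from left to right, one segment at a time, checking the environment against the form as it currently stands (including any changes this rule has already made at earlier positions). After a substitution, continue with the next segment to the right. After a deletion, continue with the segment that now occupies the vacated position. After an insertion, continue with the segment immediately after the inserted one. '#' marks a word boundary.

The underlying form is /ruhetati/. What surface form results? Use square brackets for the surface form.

[ruhedad]

Rule 1 Intervocalic Voicing: [ruhetati] → [ruhedadi]
Rule 2 Apocope: [ruhedadi] → [ruhedad]
Rule 3 Geminate Reduction: no change — [ruhedad]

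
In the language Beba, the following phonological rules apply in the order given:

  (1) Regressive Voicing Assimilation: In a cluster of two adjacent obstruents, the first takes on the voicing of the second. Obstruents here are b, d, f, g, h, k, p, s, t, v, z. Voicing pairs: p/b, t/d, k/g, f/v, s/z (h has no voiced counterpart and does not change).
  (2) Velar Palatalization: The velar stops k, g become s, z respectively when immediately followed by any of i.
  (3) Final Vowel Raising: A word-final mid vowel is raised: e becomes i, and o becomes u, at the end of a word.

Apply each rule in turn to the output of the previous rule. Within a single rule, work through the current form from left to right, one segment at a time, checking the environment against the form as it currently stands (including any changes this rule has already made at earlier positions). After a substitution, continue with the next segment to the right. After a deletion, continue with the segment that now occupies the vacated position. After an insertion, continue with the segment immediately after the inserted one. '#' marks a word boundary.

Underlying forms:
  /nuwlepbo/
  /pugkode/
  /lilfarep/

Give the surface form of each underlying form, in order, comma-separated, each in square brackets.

/nuwlepbo/:
  (1) Regressive Voicing Assimilation: [nuwlepbo] → [nuwlebbo]
  (2) Velar Palatalization: no change — [nuwlebbo]
  (3) Final Vowel Raising: [nuwlebbo] → [nuwlebbu]
/pugkode/:
  (1) Regressive Voicing Assimilation: [pugkode] → [pukkode]
  (2) Velar Palatalization: no change — [pukkode]
  (3) Final Vowel Raising: [pukkode] → [pukkodi]
/lilfarep/:
  (1) Regressive Voicing Assimilation: no change — [lilfarep]
  (2) Velar Palatalization: no change — [lilfarep]
  (3) Final Vowel Raising: no change — [lilfarep]

[nuwlebbu], [pukkodi], [lilfarep]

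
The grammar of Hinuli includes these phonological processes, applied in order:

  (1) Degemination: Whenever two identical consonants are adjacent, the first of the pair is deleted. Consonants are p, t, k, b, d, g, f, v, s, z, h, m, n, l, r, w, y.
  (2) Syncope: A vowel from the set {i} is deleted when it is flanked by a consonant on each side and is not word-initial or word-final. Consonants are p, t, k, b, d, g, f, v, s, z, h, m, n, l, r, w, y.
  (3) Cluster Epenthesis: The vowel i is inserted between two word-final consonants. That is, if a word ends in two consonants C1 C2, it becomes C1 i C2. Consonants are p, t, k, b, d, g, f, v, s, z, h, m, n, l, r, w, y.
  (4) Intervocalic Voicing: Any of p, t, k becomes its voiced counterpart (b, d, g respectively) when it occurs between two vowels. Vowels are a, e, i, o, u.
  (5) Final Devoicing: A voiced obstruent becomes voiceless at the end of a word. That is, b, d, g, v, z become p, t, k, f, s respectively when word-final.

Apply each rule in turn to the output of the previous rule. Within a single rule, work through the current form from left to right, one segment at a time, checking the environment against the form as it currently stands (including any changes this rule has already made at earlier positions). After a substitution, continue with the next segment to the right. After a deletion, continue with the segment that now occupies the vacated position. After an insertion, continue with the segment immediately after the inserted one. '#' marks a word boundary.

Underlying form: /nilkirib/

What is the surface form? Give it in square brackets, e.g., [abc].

(1) Degemination: no change — [nilkirib]
(2) Syncope: [nilkirib] → [nlkrb]
(3) Cluster Epenthesis: [nlkrb] → [nlkrib]
(4) Intervocalic Voicing: no change — [nlkrib]
(5) Final Devoicing: [nlkrib] → [nlkrip]

[nlkrip]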